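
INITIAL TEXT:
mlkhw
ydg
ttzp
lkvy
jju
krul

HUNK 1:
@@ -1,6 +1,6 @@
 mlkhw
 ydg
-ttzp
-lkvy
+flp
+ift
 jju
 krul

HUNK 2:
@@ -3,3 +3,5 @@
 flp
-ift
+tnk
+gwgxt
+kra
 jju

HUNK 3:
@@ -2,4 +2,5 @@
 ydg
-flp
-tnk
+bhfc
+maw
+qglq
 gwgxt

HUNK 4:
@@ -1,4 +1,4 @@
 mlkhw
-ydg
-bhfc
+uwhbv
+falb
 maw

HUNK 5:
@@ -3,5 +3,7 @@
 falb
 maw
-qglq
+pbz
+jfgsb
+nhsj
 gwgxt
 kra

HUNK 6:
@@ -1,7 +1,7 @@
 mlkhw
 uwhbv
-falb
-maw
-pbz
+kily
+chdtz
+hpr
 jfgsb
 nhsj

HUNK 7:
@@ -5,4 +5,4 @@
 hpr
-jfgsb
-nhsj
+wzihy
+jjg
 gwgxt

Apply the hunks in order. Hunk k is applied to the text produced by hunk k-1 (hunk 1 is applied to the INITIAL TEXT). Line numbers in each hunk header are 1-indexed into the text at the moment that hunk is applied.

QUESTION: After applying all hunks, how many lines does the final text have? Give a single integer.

Answer: 11

Derivation:
Hunk 1: at line 1 remove [ttzp,lkvy] add [flp,ift] -> 6 lines: mlkhw ydg flp ift jju krul
Hunk 2: at line 3 remove [ift] add [tnk,gwgxt,kra] -> 8 lines: mlkhw ydg flp tnk gwgxt kra jju krul
Hunk 3: at line 2 remove [flp,tnk] add [bhfc,maw,qglq] -> 9 lines: mlkhw ydg bhfc maw qglq gwgxt kra jju krul
Hunk 4: at line 1 remove [ydg,bhfc] add [uwhbv,falb] -> 9 lines: mlkhw uwhbv falb maw qglq gwgxt kra jju krul
Hunk 5: at line 3 remove [qglq] add [pbz,jfgsb,nhsj] -> 11 lines: mlkhw uwhbv falb maw pbz jfgsb nhsj gwgxt kra jju krul
Hunk 6: at line 1 remove [falb,maw,pbz] add [kily,chdtz,hpr] -> 11 lines: mlkhw uwhbv kily chdtz hpr jfgsb nhsj gwgxt kra jju krul
Hunk 7: at line 5 remove [jfgsb,nhsj] add [wzihy,jjg] -> 11 lines: mlkhw uwhbv kily chdtz hpr wzihy jjg gwgxt kra jju krul
Final line count: 11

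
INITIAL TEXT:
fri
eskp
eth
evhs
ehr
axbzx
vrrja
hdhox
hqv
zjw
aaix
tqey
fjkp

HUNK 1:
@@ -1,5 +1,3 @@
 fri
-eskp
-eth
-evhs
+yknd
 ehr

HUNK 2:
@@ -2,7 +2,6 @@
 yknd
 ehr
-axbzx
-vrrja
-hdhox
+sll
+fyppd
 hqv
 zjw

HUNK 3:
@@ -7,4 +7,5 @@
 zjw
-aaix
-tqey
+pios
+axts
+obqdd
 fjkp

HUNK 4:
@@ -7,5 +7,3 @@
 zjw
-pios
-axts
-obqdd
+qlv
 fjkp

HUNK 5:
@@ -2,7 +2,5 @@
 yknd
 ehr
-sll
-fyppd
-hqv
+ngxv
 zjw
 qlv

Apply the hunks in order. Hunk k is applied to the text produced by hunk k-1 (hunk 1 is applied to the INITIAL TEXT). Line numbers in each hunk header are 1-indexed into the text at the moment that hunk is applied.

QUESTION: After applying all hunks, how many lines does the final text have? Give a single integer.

Answer: 7

Derivation:
Hunk 1: at line 1 remove [eskp,eth,evhs] add [yknd] -> 11 lines: fri yknd ehr axbzx vrrja hdhox hqv zjw aaix tqey fjkp
Hunk 2: at line 2 remove [axbzx,vrrja,hdhox] add [sll,fyppd] -> 10 lines: fri yknd ehr sll fyppd hqv zjw aaix tqey fjkp
Hunk 3: at line 7 remove [aaix,tqey] add [pios,axts,obqdd] -> 11 lines: fri yknd ehr sll fyppd hqv zjw pios axts obqdd fjkp
Hunk 4: at line 7 remove [pios,axts,obqdd] add [qlv] -> 9 lines: fri yknd ehr sll fyppd hqv zjw qlv fjkp
Hunk 5: at line 2 remove [sll,fyppd,hqv] add [ngxv] -> 7 lines: fri yknd ehr ngxv zjw qlv fjkp
Final line count: 7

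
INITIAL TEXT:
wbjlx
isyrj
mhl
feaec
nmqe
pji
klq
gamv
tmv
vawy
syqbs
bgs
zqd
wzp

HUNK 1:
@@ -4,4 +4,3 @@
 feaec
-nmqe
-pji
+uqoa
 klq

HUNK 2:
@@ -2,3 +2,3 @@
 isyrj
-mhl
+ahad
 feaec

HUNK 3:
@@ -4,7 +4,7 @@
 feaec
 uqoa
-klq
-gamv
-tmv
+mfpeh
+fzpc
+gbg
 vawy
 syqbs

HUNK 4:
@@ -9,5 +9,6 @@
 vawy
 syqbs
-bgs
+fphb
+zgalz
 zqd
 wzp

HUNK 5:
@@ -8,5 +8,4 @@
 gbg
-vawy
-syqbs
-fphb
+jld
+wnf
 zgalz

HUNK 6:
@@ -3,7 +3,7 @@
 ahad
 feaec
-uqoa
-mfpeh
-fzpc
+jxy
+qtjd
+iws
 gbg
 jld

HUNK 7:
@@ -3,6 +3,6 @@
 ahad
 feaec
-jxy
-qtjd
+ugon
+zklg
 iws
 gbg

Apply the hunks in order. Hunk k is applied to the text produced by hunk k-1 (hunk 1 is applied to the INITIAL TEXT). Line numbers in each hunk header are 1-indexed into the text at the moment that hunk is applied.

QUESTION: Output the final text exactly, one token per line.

Hunk 1: at line 4 remove [nmqe,pji] add [uqoa] -> 13 lines: wbjlx isyrj mhl feaec uqoa klq gamv tmv vawy syqbs bgs zqd wzp
Hunk 2: at line 2 remove [mhl] add [ahad] -> 13 lines: wbjlx isyrj ahad feaec uqoa klq gamv tmv vawy syqbs bgs zqd wzp
Hunk 3: at line 4 remove [klq,gamv,tmv] add [mfpeh,fzpc,gbg] -> 13 lines: wbjlx isyrj ahad feaec uqoa mfpeh fzpc gbg vawy syqbs bgs zqd wzp
Hunk 4: at line 9 remove [bgs] add [fphb,zgalz] -> 14 lines: wbjlx isyrj ahad feaec uqoa mfpeh fzpc gbg vawy syqbs fphb zgalz zqd wzp
Hunk 5: at line 8 remove [vawy,syqbs,fphb] add [jld,wnf] -> 13 lines: wbjlx isyrj ahad feaec uqoa mfpeh fzpc gbg jld wnf zgalz zqd wzp
Hunk 6: at line 3 remove [uqoa,mfpeh,fzpc] add [jxy,qtjd,iws] -> 13 lines: wbjlx isyrj ahad feaec jxy qtjd iws gbg jld wnf zgalz zqd wzp
Hunk 7: at line 3 remove [jxy,qtjd] add [ugon,zklg] -> 13 lines: wbjlx isyrj ahad feaec ugon zklg iws gbg jld wnf zgalz zqd wzp

Answer: wbjlx
isyrj
ahad
feaec
ugon
zklg
iws
gbg
jld
wnf
zgalz
zqd
wzp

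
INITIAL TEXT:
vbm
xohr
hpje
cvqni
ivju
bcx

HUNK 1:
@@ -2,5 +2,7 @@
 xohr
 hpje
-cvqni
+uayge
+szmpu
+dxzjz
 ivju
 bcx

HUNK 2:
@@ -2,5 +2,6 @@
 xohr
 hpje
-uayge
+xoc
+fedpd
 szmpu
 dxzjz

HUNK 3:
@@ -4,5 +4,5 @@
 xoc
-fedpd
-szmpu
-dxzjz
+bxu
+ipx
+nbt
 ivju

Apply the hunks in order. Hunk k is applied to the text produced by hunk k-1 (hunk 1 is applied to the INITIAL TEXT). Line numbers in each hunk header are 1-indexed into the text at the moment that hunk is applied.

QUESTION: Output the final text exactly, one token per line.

Hunk 1: at line 2 remove [cvqni] add [uayge,szmpu,dxzjz] -> 8 lines: vbm xohr hpje uayge szmpu dxzjz ivju bcx
Hunk 2: at line 2 remove [uayge] add [xoc,fedpd] -> 9 lines: vbm xohr hpje xoc fedpd szmpu dxzjz ivju bcx
Hunk 3: at line 4 remove [fedpd,szmpu,dxzjz] add [bxu,ipx,nbt] -> 9 lines: vbm xohr hpje xoc bxu ipx nbt ivju bcx

Answer: vbm
xohr
hpje
xoc
bxu
ipx
nbt
ivju
bcx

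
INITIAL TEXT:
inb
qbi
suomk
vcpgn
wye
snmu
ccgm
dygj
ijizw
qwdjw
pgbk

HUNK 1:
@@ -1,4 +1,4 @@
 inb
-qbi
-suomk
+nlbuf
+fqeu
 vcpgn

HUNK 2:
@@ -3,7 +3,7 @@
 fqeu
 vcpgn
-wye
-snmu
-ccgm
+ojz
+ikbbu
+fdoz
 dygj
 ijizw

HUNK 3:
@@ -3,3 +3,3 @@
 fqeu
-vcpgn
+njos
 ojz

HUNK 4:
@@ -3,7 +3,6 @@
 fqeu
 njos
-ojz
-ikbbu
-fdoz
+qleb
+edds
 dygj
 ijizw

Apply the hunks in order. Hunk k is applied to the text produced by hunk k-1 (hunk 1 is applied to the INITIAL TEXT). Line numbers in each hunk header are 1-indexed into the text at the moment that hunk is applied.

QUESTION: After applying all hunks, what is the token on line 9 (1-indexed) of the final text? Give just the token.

Answer: qwdjw

Derivation:
Hunk 1: at line 1 remove [qbi,suomk] add [nlbuf,fqeu] -> 11 lines: inb nlbuf fqeu vcpgn wye snmu ccgm dygj ijizw qwdjw pgbk
Hunk 2: at line 3 remove [wye,snmu,ccgm] add [ojz,ikbbu,fdoz] -> 11 lines: inb nlbuf fqeu vcpgn ojz ikbbu fdoz dygj ijizw qwdjw pgbk
Hunk 3: at line 3 remove [vcpgn] add [njos] -> 11 lines: inb nlbuf fqeu njos ojz ikbbu fdoz dygj ijizw qwdjw pgbk
Hunk 4: at line 3 remove [ojz,ikbbu,fdoz] add [qleb,edds] -> 10 lines: inb nlbuf fqeu njos qleb edds dygj ijizw qwdjw pgbk
Final line 9: qwdjw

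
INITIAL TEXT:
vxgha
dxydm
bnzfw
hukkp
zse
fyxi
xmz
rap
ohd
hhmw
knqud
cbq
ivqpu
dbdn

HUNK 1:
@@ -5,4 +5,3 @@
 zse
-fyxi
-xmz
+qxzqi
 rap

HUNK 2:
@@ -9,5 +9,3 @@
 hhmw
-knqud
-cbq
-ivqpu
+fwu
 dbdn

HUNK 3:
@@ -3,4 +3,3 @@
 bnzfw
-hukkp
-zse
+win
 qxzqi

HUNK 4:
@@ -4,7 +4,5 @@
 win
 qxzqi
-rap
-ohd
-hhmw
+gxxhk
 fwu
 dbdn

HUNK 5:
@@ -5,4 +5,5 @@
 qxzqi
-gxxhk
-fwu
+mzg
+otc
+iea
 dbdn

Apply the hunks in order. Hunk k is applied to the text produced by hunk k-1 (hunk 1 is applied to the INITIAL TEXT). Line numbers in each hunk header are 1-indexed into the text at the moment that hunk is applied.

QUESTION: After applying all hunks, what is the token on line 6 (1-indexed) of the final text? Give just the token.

Answer: mzg

Derivation:
Hunk 1: at line 5 remove [fyxi,xmz] add [qxzqi] -> 13 lines: vxgha dxydm bnzfw hukkp zse qxzqi rap ohd hhmw knqud cbq ivqpu dbdn
Hunk 2: at line 9 remove [knqud,cbq,ivqpu] add [fwu] -> 11 lines: vxgha dxydm bnzfw hukkp zse qxzqi rap ohd hhmw fwu dbdn
Hunk 3: at line 3 remove [hukkp,zse] add [win] -> 10 lines: vxgha dxydm bnzfw win qxzqi rap ohd hhmw fwu dbdn
Hunk 4: at line 4 remove [rap,ohd,hhmw] add [gxxhk] -> 8 lines: vxgha dxydm bnzfw win qxzqi gxxhk fwu dbdn
Hunk 5: at line 5 remove [gxxhk,fwu] add [mzg,otc,iea] -> 9 lines: vxgha dxydm bnzfw win qxzqi mzg otc iea dbdn
Final line 6: mzg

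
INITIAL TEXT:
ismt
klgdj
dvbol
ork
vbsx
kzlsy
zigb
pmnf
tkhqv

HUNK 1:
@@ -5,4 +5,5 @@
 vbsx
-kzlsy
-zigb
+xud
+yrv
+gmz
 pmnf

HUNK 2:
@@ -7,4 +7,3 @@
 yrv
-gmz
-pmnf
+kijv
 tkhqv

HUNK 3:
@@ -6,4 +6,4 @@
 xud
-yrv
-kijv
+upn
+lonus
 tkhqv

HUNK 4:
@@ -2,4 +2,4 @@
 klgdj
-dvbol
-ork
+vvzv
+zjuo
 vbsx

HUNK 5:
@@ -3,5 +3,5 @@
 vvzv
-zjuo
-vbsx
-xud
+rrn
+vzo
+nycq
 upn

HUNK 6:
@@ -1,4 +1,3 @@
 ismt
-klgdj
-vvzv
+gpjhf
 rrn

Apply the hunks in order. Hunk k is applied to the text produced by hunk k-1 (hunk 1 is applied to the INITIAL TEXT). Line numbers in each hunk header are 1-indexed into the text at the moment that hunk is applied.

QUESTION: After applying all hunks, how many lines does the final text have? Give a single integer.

Answer: 8

Derivation:
Hunk 1: at line 5 remove [kzlsy,zigb] add [xud,yrv,gmz] -> 10 lines: ismt klgdj dvbol ork vbsx xud yrv gmz pmnf tkhqv
Hunk 2: at line 7 remove [gmz,pmnf] add [kijv] -> 9 lines: ismt klgdj dvbol ork vbsx xud yrv kijv tkhqv
Hunk 3: at line 6 remove [yrv,kijv] add [upn,lonus] -> 9 lines: ismt klgdj dvbol ork vbsx xud upn lonus tkhqv
Hunk 4: at line 2 remove [dvbol,ork] add [vvzv,zjuo] -> 9 lines: ismt klgdj vvzv zjuo vbsx xud upn lonus tkhqv
Hunk 5: at line 3 remove [zjuo,vbsx,xud] add [rrn,vzo,nycq] -> 9 lines: ismt klgdj vvzv rrn vzo nycq upn lonus tkhqv
Hunk 6: at line 1 remove [klgdj,vvzv] add [gpjhf] -> 8 lines: ismt gpjhf rrn vzo nycq upn lonus tkhqv
Final line count: 8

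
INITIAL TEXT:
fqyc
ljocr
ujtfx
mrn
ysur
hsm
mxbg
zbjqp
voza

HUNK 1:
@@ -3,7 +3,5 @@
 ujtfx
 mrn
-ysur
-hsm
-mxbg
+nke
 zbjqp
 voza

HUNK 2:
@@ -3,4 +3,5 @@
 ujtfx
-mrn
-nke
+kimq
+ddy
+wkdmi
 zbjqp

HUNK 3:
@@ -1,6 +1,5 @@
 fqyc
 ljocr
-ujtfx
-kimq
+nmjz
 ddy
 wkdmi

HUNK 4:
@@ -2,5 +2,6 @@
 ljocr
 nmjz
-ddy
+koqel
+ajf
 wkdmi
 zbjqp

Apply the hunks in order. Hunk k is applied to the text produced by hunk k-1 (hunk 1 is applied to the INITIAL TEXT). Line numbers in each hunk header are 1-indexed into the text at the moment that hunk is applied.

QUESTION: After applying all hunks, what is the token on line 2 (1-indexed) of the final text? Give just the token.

Answer: ljocr

Derivation:
Hunk 1: at line 3 remove [ysur,hsm,mxbg] add [nke] -> 7 lines: fqyc ljocr ujtfx mrn nke zbjqp voza
Hunk 2: at line 3 remove [mrn,nke] add [kimq,ddy,wkdmi] -> 8 lines: fqyc ljocr ujtfx kimq ddy wkdmi zbjqp voza
Hunk 3: at line 1 remove [ujtfx,kimq] add [nmjz] -> 7 lines: fqyc ljocr nmjz ddy wkdmi zbjqp voza
Hunk 4: at line 2 remove [ddy] add [koqel,ajf] -> 8 lines: fqyc ljocr nmjz koqel ajf wkdmi zbjqp voza
Final line 2: ljocr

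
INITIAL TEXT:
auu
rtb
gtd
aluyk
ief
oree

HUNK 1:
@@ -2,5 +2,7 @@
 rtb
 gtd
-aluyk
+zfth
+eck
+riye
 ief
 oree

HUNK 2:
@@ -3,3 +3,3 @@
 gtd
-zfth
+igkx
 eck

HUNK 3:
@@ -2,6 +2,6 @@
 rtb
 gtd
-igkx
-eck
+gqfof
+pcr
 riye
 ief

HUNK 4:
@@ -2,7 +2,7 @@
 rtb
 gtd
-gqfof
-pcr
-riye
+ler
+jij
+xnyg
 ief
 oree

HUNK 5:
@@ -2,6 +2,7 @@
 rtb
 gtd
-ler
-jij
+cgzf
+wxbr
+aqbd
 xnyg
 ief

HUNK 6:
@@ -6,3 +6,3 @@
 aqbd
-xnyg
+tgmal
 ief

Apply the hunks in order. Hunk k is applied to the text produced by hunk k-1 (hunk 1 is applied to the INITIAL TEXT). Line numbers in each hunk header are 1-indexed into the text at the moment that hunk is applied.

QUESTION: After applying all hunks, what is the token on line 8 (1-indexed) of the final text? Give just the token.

Answer: ief

Derivation:
Hunk 1: at line 2 remove [aluyk] add [zfth,eck,riye] -> 8 lines: auu rtb gtd zfth eck riye ief oree
Hunk 2: at line 3 remove [zfth] add [igkx] -> 8 lines: auu rtb gtd igkx eck riye ief oree
Hunk 3: at line 2 remove [igkx,eck] add [gqfof,pcr] -> 8 lines: auu rtb gtd gqfof pcr riye ief oree
Hunk 4: at line 2 remove [gqfof,pcr,riye] add [ler,jij,xnyg] -> 8 lines: auu rtb gtd ler jij xnyg ief oree
Hunk 5: at line 2 remove [ler,jij] add [cgzf,wxbr,aqbd] -> 9 lines: auu rtb gtd cgzf wxbr aqbd xnyg ief oree
Hunk 6: at line 6 remove [xnyg] add [tgmal] -> 9 lines: auu rtb gtd cgzf wxbr aqbd tgmal ief oree
Final line 8: ief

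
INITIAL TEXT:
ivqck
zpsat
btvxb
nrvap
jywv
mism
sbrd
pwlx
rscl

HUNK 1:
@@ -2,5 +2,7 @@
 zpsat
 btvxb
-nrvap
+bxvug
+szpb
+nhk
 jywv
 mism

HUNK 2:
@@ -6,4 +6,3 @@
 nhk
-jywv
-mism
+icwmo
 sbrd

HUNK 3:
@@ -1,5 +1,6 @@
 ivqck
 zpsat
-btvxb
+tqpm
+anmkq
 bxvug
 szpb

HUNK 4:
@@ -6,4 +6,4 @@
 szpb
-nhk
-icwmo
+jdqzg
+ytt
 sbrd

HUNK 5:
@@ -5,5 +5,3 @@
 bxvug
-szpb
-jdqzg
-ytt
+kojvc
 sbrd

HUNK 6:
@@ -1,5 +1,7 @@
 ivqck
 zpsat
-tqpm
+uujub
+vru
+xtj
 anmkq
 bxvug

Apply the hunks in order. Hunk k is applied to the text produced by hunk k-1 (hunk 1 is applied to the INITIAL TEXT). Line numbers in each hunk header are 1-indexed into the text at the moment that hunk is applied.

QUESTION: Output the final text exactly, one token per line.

Hunk 1: at line 2 remove [nrvap] add [bxvug,szpb,nhk] -> 11 lines: ivqck zpsat btvxb bxvug szpb nhk jywv mism sbrd pwlx rscl
Hunk 2: at line 6 remove [jywv,mism] add [icwmo] -> 10 lines: ivqck zpsat btvxb bxvug szpb nhk icwmo sbrd pwlx rscl
Hunk 3: at line 1 remove [btvxb] add [tqpm,anmkq] -> 11 lines: ivqck zpsat tqpm anmkq bxvug szpb nhk icwmo sbrd pwlx rscl
Hunk 4: at line 6 remove [nhk,icwmo] add [jdqzg,ytt] -> 11 lines: ivqck zpsat tqpm anmkq bxvug szpb jdqzg ytt sbrd pwlx rscl
Hunk 5: at line 5 remove [szpb,jdqzg,ytt] add [kojvc] -> 9 lines: ivqck zpsat tqpm anmkq bxvug kojvc sbrd pwlx rscl
Hunk 6: at line 1 remove [tqpm] add [uujub,vru,xtj] -> 11 lines: ivqck zpsat uujub vru xtj anmkq bxvug kojvc sbrd pwlx rscl

Answer: ivqck
zpsat
uujub
vru
xtj
anmkq
bxvug
kojvc
sbrd
pwlx
rscl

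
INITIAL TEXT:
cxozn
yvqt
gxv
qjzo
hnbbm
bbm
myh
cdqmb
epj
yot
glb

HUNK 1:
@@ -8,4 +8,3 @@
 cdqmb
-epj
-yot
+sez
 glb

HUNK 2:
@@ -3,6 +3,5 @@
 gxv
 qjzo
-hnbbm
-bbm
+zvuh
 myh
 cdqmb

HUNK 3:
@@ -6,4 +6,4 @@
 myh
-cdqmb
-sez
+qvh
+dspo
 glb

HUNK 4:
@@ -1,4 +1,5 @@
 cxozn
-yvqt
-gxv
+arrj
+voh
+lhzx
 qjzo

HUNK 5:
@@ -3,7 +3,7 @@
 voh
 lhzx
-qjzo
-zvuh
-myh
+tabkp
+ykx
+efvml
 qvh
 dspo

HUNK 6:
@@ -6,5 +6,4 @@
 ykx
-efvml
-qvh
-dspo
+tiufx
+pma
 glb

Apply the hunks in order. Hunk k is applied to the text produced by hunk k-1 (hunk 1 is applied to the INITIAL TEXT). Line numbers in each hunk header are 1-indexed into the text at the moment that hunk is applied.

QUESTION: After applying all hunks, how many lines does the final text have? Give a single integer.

Hunk 1: at line 8 remove [epj,yot] add [sez] -> 10 lines: cxozn yvqt gxv qjzo hnbbm bbm myh cdqmb sez glb
Hunk 2: at line 3 remove [hnbbm,bbm] add [zvuh] -> 9 lines: cxozn yvqt gxv qjzo zvuh myh cdqmb sez glb
Hunk 3: at line 6 remove [cdqmb,sez] add [qvh,dspo] -> 9 lines: cxozn yvqt gxv qjzo zvuh myh qvh dspo glb
Hunk 4: at line 1 remove [yvqt,gxv] add [arrj,voh,lhzx] -> 10 lines: cxozn arrj voh lhzx qjzo zvuh myh qvh dspo glb
Hunk 5: at line 3 remove [qjzo,zvuh,myh] add [tabkp,ykx,efvml] -> 10 lines: cxozn arrj voh lhzx tabkp ykx efvml qvh dspo glb
Hunk 6: at line 6 remove [efvml,qvh,dspo] add [tiufx,pma] -> 9 lines: cxozn arrj voh lhzx tabkp ykx tiufx pma glb
Final line count: 9

Answer: 9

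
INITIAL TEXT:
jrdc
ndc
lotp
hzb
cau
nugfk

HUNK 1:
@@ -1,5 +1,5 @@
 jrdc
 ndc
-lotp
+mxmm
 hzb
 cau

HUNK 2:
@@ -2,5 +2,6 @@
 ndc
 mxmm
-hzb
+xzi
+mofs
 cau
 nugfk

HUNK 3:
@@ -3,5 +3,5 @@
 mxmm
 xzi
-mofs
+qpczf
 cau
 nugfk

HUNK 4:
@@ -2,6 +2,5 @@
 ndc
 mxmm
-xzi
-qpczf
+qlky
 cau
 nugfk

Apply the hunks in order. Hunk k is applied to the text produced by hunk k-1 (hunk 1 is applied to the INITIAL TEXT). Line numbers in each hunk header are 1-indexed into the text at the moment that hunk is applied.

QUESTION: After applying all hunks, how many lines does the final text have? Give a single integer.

Hunk 1: at line 1 remove [lotp] add [mxmm] -> 6 lines: jrdc ndc mxmm hzb cau nugfk
Hunk 2: at line 2 remove [hzb] add [xzi,mofs] -> 7 lines: jrdc ndc mxmm xzi mofs cau nugfk
Hunk 3: at line 3 remove [mofs] add [qpczf] -> 7 lines: jrdc ndc mxmm xzi qpczf cau nugfk
Hunk 4: at line 2 remove [xzi,qpczf] add [qlky] -> 6 lines: jrdc ndc mxmm qlky cau nugfk
Final line count: 6

Answer: 6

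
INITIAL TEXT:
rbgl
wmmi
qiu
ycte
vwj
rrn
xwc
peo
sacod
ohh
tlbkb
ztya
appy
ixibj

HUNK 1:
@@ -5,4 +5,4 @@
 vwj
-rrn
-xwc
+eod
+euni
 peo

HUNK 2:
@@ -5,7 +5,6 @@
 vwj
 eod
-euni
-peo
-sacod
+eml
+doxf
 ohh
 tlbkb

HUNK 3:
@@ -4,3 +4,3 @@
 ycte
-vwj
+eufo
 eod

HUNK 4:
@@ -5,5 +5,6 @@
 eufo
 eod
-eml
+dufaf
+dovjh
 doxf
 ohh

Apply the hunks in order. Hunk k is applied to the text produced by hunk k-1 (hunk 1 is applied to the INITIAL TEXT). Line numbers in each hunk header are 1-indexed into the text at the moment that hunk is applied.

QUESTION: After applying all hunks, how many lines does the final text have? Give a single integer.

Answer: 14

Derivation:
Hunk 1: at line 5 remove [rrn,xwc] add [eod,euni] -> 14 lines: rbgl wmmi qiu ycte vwj eod euni peo sacod ohh tlbkb ztya appy ixibj
Hunk 2: at line 5 remove [euni,peo,sacod] add [eml,doxf] -> 13 lines: rbgl wmmi qiu ycte vwj eod eml doxf ohh tlbkb ztya appy ixibj
Hunk 3: at line 4 remove [vwj] add [eufo] -> 13 lines: rbgl wmmi qiu ycte eufo eod eml doxf ohh tlbkb ztya appy ixibj
Hunk 4: at line 5 remove [eml] add [dufaf,dovjh] -> 14 lines: rbgl wmmi qiu ycte eufo eod dufaf dovjh doxf ohh tlbkb ztya appy ixibj
Final line count: 14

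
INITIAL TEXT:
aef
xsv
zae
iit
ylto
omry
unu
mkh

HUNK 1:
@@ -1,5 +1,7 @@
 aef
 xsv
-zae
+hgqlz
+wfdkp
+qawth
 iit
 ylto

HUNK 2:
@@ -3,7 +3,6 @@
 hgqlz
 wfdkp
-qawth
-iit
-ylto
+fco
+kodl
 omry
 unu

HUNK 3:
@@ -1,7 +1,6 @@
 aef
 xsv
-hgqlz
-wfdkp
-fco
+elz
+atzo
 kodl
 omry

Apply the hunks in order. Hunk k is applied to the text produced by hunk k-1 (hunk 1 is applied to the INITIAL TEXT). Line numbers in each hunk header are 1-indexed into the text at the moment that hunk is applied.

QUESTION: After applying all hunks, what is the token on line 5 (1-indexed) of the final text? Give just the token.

Answer: kodl

Derivation:
Hunk 1: at line 1 remove [zae] add [hgqlz,wfdkp,qawth] -> 10 lines: aef xsv hgqlz wfdkp qawth iit ylto omry unu mkh
Hunk 2: at line 3 remove [qawth,iit,ylto] add [fco,kodl] -> 9 lines: aef xsv hgqlz wfdkp fco kodl omry unu mkh
Hunk 3: at line 1 remove [hgqlz,wfdkp,fco] add [elz,atzo] -> 8 lines: aef xsv elz atzo kodl omry unu mkh
Final line 5: kodl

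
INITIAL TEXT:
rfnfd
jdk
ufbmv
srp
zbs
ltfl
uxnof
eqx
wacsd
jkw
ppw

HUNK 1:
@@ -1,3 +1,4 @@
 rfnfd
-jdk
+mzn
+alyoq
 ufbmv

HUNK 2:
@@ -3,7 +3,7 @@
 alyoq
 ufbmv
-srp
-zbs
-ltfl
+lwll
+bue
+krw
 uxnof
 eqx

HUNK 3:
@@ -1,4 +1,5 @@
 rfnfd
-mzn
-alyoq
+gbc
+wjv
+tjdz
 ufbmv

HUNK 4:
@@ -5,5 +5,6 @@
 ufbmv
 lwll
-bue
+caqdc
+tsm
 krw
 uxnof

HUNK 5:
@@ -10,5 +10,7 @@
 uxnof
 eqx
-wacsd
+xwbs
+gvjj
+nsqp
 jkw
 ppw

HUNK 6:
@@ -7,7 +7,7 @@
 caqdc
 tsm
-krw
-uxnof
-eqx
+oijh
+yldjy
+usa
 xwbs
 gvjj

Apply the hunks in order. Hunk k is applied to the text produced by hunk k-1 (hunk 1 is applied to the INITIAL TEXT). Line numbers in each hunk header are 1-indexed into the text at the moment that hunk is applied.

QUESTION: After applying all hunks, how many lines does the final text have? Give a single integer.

Hunk 1: at line 1 remove [jdk] add [mzn,alyoq] -> 12 lines: rfnfd mzn alyoq ufbmv srp zbs ltfl uxnof eqx wacsd jkw ppw
Hunk 2: at line 3 remove [srp,zbs,ltfl] add [lwll,bue,krw] -> 12 lines: rfnfd mzn alyoq ufbmv lwll bue krw uxnof eqx wacsd jkw ppw
Hunk 3: at line 1 remove [mzn,alyoq] add [gbc,wjv,tjdz] -> 13 lines: rfnfd gbc wjv tjdz ufbmv lwll bue krw uxnof eqx wacsd jkw ppw
Hunk 4: at line 5 remove [bue] add [caqdc,tsm] -> 14 lines: rfnfd gbc wjv tjdz ufbmv lwll caqdc tsm krw uxnof eqx wacsd jkw ppw
Hunk 5: at line 10 remove [wacsd] add [xwbs,gvjj,nsqp] -> 16 lines: rfnfd gbc wjv tjdz ufbmv lwll caqdc tsm krw uxnof eqx xwbs gvjj nsqp jkw ppw
Hunk 6: at line 7 remove [krw,uxnof,eqx] add [oijh,yldjy,usa] -> 16 lines: rfnfd gbc wjv tjdz ufbmv lwll caqdc tsm oijh yldjy usa xwbs gvjj nsqp jkw ppw
Final line count: 16

Answer: 16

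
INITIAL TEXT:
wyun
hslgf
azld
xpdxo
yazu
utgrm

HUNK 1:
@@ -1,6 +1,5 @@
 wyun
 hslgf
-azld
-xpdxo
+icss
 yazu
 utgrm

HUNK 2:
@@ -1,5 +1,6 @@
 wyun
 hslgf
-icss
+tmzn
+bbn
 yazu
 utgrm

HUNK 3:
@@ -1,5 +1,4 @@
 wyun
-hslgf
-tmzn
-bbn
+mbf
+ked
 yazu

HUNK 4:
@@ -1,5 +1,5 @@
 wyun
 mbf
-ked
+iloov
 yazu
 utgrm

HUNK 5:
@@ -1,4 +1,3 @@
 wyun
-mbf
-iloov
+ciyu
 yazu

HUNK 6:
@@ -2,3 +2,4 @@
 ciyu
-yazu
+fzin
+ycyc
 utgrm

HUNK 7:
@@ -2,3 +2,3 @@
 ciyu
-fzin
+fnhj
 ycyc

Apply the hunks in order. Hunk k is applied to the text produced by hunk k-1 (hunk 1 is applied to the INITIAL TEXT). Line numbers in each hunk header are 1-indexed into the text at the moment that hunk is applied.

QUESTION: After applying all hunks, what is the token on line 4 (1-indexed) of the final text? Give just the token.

Hunk 1: at line 1 remove [azld,xpdxo] add [icss] -> 5 lines: wyun hslgf icss yazu utgrm
Hunk 2: at line 1 remove [icss] add [tmzn,bbn] -> 6 lines: wyun hslgf tmzn bbn yazu utgrm
Hunk 3: at line 1 remove [hslgf,tmzn,bbn] add [mbf,ked] -> 5 lines: wyun mbf ked yazu utgrm
Hunk 4: at line 1 remove [ked] add [iloov] -> 5 lines: wyun mbf iloov yazu utgrm
Hunk 5: at line 1 remove [mbf,iloov] add [ciyu] -> 4 lines: wyun ciyu yazu utgrm
Hunk 6: at line 2 remove [yazu] add [fzin,ycyc] -> 5 lines: wyun ciyu fzin ycyc utgrm
Hunk 7: at line 2 remove [fzin] add [fnhj] -> 5 lines: wyun ciyu fnhj ycyc utgrm
Final line 4: ycyc

Answer: ycyc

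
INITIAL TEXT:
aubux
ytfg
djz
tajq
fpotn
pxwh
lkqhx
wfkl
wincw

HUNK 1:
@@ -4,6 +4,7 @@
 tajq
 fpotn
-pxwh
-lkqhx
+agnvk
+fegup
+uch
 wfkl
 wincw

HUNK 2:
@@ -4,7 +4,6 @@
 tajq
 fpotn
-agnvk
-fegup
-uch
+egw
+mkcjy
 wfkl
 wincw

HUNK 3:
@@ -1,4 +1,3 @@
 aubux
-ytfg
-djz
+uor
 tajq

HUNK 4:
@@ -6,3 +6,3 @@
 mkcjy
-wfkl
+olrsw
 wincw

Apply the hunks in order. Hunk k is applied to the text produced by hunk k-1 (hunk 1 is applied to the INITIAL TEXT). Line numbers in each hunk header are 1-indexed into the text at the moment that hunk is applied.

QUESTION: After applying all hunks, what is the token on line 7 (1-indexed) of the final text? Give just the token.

Hunk 1: at line 4 remove [pxwh,lkqhx] add [agnvk,fegup,uch] -> 10 lines: aubux ytfg djz tajq fpotn agnvk fegup uch wfkl wincw
Hunk 2: at line 4 remove [agnvk,fegup,uch] add [egw,mkcjy] -> 9 lines: aubux ytfg djz tajq fpotn egw mkcjy wfkl wincw
Hunk 3: at line 1 remove [ytfg,djz] add [uor] -> 8 lines: aubux uor tajq fpotn egw mkcjy wfkl wincw
Hunk 4: at line 6 remove [wfkl] add [olrsw] -> 8 lines: aubux uor tajq fpotn egw mkcjy olrsw wincw
Final line 7: olrsw

Answer: olrsw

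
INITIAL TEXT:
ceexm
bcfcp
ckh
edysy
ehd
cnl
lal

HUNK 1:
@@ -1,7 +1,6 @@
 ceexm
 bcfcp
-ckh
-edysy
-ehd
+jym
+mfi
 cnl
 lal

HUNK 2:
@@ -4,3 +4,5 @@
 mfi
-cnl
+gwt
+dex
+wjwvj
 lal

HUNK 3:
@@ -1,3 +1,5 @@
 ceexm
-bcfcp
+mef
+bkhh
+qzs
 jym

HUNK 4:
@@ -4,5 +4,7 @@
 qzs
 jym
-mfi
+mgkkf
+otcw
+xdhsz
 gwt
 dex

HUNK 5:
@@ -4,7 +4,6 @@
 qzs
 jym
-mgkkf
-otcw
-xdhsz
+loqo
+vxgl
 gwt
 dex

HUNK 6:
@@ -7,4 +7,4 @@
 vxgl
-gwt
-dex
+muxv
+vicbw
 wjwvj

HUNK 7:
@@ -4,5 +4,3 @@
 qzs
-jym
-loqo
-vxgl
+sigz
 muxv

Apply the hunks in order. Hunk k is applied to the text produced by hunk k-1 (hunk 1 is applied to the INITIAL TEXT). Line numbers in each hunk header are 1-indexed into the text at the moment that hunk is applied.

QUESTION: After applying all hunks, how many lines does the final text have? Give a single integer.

Hunk 1: at line 1 remove [ckh,edysy,ehd] add [jym,mfi] -> 6 lines: ceexm bcfcp jym mfi cnl lal
Hunk 2: at line 4 remove [cnl] add [gwt,dex,wjwvj] -> 8 lines: ceexm bcfcp jym mfi gwt dex wjwvj lal
Hunk 3: at line 1 remove [bcfcp] add [mef,bkhh,qzs] -> 10 lines: ceexm mef bkhh qzs jym mfi gwt dex wjwvj lal
Hunk 4: at line 4 remove [mfi] add [mgkkf,otcw,xdhsz] -> 12 lines: ceexm mef bkhh qzs jym mgkkf otcw xdhsz gwt dex wjwvj lal
Hunk 5: at line 4 remove [mgkkf,otcw,xdhsz] add [loqo,vxgl] -> 11 lines: ceexm mef bkhh qzs jym loqo vxgl gwt dex wjwvj lal
Hunk 6: at line 7 remove [gwt,dex] add [muxv,vicbw] -> 11 lines: ceexm mef bkhh qzs jym loqo vxgl muxv vicbw wjwvj lal
Hunk 7: at line 4 remove [jym,loqo,vxgl] add [sigz] -> 9 lines: ceexm mef bkhh qzs sigz muxv vicbw wjwvj lal
Final line count: 9

Answer: 9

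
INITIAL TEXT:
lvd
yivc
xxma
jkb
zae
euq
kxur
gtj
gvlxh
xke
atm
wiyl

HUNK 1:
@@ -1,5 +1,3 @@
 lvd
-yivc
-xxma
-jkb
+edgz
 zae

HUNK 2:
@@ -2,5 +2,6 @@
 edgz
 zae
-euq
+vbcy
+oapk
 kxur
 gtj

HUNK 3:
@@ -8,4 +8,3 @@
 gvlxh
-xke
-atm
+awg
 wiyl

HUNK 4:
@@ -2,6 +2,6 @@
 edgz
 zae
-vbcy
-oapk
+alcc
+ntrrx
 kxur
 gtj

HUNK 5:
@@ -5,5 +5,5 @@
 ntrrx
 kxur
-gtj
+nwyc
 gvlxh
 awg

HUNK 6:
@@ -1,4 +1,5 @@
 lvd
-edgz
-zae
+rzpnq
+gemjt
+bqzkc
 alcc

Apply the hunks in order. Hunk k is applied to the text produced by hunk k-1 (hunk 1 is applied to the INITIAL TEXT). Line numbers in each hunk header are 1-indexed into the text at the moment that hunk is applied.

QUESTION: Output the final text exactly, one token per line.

Answer: lvd
rzpnq
gemjt
bqzkc
alcc
ntrrx
kxur
nwyc
gvlxh
awg
wiyl

Derivation:
Hunk 1: at line 1 remove [yivc,xxma,jkb] add [edgz] -> 10 lines: lvd edgz zae euq kxur gtj gvlxh xke atm wiyl
Hunk 2: at line 2 remove [euq] add [vbcy,oapk] -> 11 lines: lvd edgz zae vbcy oapk kxur gtj gvlxh xke atm wiyl
Hunk 3: at line 8 remove [xke,atm] add [awg] -> 10 lines: lvd edgz zae vbcy oapk kxur gtj gvlxh awg wiyl
Hunk 4: at line 2 remove [vbcy,oapk] add [alcc,ntrrx] -> 10 lines: lvd edgz zae alcc ntrrx kxur gtj gvlxh awg wiyl
Hunk 5: at line 5 remove [gtj] add [nwyc] -> 10 lines: lvd edgz zae alcc ntrrx kxur nwyc gvlxh awg wiyl
Hunk 6: at line 1 remove [edgz,zae] add [rzpnq,gemjt,bqzkc] -> 11 lines: lvd rzpnq gemjt bqzkc alcc ntrrx kxur nwyc gvlxh awg wiyl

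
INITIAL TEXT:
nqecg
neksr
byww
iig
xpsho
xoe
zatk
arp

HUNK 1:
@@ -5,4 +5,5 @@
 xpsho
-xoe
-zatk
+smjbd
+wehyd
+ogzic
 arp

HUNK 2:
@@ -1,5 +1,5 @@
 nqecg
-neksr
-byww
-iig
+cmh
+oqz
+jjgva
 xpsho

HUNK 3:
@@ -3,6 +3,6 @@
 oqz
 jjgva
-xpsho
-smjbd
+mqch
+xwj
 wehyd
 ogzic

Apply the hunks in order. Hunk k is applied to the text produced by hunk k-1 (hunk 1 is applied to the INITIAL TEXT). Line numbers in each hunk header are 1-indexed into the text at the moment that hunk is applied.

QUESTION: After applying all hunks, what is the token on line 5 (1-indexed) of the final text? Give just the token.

Hunk 1: at line 5 remove [xoe,zatk] add [smjbd,wehyd,ogzic] -> 9 lines: nqecg neksr byww iig xpsho smjbd wehyd ogzic arp
Hunk 2: at line 1 remove [neksr,byww,iig] add [cmh,oqz,jjgva] -> 9 lines: nqecg cmh oqz jjgva xpsho smjbd wehyd ogzic arp
Hunk 3: at line 3 remove [xpsho,smjbd] add [mqch,xwj] -> 9 lines: nqecg cmh oqz jjgva mqch xwj wehyd ogzic arp
Final line 5: mqch

Answer: mqch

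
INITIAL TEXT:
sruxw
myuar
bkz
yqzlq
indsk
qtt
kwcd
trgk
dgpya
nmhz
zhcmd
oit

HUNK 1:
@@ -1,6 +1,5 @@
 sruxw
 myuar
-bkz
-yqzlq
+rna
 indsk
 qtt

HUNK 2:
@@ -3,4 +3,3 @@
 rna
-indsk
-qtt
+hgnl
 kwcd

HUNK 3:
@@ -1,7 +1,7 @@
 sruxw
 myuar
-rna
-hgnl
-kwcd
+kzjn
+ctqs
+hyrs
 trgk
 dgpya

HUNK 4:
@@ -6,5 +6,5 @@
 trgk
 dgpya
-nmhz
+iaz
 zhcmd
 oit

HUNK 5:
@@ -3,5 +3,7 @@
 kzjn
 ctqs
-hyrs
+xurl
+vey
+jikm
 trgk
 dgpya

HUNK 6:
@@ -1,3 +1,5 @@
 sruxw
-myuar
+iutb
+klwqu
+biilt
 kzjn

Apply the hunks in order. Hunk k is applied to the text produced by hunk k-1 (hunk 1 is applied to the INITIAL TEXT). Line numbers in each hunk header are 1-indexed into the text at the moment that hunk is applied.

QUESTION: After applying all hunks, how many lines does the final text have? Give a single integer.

Answer: 14

Derivation:
Hunk 1: at line 1 remove [bkz,yqzlq] add [rna] -> 11 lines: sruxw myuar rna indsk qtt kwcd trgk dgpya nmhz zhcmd oit
Hunk 2: at line 3 remove [indsk,qtt] add [hgnl] -> 10 lines: sruxw myuar rna hgnl kwcd trgk dgpya nmhz zhcmd oit
Hunk 3: at line 1 remove [rna,hgnl,kwcd] add [kzjn,ctqs,hyrs] -> 10 lines: sruxw myuar kzjn ctqs hyrs trgk dgpya nmhz zhcmd oit
Hunk 4: at line 6 remove [nmhz] add [iaz] -> 10 lines: sruxw myuar kzjn ctqs hyrs trgk dgpya iaz zhcmd oit
Hunk 5: at line 3 remove [hyrs] add [xurl,vey,jikm] -> 12 lines: sruxw myuar kzjn ctqs xurl vey jikm trgk dgpya iaz zhcmd oit
Hunk 6: at line 1 remove [myuar] add [iutb,klwqu,biilt] -> 14 lines: sruxw iutb klwqu biilt kzjn ctqs xurl vey jikm trgk dgpya iaz zhcmd oit
Final line count: 14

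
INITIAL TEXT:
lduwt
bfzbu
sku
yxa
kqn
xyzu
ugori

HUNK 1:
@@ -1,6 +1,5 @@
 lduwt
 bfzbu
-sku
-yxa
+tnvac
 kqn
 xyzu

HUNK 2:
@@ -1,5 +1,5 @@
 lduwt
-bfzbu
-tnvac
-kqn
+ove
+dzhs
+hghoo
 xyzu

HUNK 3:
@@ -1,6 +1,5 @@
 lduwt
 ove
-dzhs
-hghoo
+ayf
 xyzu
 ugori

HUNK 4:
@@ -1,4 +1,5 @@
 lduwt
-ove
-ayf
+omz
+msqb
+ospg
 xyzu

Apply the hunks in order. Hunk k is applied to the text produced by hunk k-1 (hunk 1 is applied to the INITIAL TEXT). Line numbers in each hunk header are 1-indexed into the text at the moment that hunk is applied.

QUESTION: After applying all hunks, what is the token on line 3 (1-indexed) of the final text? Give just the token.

Answer: msqb

Derivation:
Hunk 1: at line 1 remove [sku,yxa] add [tnvac] -> 6 lines: lduwt bfzbu tnvac kqn xyzu ugori
Hunk 2: at line 1 remove [bfzbu,tnvac,kqn] add [ove,dzhs,hghoo] -> 6 lines: lduwt ove dzhs hghoo xyzu ugori
Hunk 3: at line 1 remove [dzhs,hghoo] add [ayf] -> 5 lines: lduwt ove ayf xyzu ugori
Hunk 4: at line 1 remove [ove,ayf] add [omz,msqb,ospg] -> 6 lines: lduwt omz msqb ospg xyzu ugori
Final line 3: msqb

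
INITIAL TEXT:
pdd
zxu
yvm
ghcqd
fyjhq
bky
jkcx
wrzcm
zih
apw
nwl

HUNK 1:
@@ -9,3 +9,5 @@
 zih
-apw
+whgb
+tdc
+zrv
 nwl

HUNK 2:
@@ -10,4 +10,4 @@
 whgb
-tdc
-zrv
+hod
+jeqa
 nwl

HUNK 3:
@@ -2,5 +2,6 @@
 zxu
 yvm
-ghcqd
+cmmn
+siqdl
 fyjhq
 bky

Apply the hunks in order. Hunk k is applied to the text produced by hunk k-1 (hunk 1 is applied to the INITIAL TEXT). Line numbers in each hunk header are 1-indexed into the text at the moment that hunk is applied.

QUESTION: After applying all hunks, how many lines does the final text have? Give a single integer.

Hunk 1: at line 9 remove [apw] add [whgb,tdc,zrv] -> 13 lines: pdd zxu yvm ghcqd fyjhq bky jkcx wrzcm zih whgb tdc zrv nwl
Hunk 2: at line 10 remove [tdc,zrv] add [hod,jeqa] -> 13 lines: pdd zxu yvm ghcqd fyjhq bky jkcx wrzcm zih whgb hod jeqa nwl
Hunk 3: at line 2 remove [ghcqd] add [cmmn,siqdl] -> 14 lines: pdd zxu yvm cmmn siqdl fyjhq bky jkcx wrzcm zih whgb hod jeqa nwl
Final line count: 14

Answer: 14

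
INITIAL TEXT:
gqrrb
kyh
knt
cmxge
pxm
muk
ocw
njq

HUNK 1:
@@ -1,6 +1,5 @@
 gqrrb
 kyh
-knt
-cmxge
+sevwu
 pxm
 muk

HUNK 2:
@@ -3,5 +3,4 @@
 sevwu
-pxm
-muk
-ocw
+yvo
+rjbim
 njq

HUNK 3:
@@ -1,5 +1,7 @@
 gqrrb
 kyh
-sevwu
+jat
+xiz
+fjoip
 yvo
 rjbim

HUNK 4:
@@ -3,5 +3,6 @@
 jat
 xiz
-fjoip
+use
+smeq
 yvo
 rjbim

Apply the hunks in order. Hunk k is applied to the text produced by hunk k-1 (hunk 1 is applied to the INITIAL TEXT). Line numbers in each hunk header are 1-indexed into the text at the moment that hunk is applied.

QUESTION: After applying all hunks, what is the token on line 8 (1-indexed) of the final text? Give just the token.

Hunk 1: at line 1 remove [knt,cmxge] add [sevwu] -> 7 lines: gqrrb kyh sevwu pxm muk ocw njq
Hunk 2: at line 3 remove [pxm,muk,ocw] add [yvo,rjbim] -> 6 lines: gqrrb kyh sevwu yvo rjbim njq
Hunk 3: at line 1 remove [sevwu] add [jat,xiz,fjoip] -> 8 lines: gqrrb kyh jat xiz fjoip yvo rjbim njq
Hunk 4: at line 3 remove [fjoip] add [use,smeq] -> 9 lines: gqrrb kyh jat xiz use smeq yvo rjbim njq
Final line 8: rjbim

Answer: rjbim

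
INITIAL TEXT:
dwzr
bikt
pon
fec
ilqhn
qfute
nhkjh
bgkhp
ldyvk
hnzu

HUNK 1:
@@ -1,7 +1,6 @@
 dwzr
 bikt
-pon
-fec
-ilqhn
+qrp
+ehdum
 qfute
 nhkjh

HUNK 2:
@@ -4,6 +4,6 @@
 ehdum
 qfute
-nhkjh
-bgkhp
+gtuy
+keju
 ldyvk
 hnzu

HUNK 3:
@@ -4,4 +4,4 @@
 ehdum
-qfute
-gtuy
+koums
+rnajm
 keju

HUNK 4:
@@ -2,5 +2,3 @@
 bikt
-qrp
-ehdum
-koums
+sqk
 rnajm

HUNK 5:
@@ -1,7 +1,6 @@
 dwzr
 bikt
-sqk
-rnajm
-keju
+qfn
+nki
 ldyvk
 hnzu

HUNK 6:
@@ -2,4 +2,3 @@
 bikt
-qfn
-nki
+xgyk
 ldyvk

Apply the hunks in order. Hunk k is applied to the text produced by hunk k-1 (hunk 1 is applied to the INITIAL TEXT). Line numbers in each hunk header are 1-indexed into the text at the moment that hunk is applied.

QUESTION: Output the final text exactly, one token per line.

Answer: dwzr
bikt
xgyk
ldyvk
hnzu

Derivation:
Hunk 1: at line 1 remove [pon,fec,ilqhn] add [qrp,ehdum] -> 9 lines: dwzr bikt qrp ehdum qfute nhkjh bgkhp ldyvk hnzu
Hunk 2: at line 4 remove [nhkjh,bgkhp] add [gtuy,keju] -> 9 lines: dwzr bikt qrp ehdum qfute gtuy keju ldyvk hnzu
Hunk 3: at line 4 remove [qfute,gtuy] add [koums,rnajm] -> 9 lines: dwzr bikt qrp ehdum koums rnajm keju ldyvk hnzu
Hunk 4: at line 2 remove [qrp,ehdum,koums] add [sqk] -> 7 lines: dwzr bikt sqk rnajm keju ldyvk hnzu
Hunk 5: at line 1 remove [sqk,rnajm,keju] add [qfn,nki] -> 6 lines: dwzr bikt qfn nki ldyvk hnzu
Hunk 6: at line 2 remove [qfn,nki] add [xgyk] -> 5 lines: dwzr bikt xgyk ldyvk hnzu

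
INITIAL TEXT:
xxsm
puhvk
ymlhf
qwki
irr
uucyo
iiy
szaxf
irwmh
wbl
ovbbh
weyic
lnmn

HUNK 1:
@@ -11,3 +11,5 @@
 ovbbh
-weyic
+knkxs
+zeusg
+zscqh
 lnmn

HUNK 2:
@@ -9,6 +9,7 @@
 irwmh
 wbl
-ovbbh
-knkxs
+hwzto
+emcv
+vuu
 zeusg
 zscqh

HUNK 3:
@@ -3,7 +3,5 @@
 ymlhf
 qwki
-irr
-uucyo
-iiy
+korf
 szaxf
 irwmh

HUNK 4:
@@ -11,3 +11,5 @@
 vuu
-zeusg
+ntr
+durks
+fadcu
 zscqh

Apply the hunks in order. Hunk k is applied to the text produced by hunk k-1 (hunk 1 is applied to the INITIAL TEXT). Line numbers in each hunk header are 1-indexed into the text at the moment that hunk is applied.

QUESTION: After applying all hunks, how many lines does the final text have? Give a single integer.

Hunk 1: at line 11 remove [weyic] add [knkxs,zeusg,zscqh] -> 15 lines: xxsm puhvk ymlhf qwki irr uucyo iiy szaxf irwmh wbl ovbbh knkxs zeusg zscqh lnmn
Hunk 2: at line 9 remove [ovbbh,knkxs] add [hwzto,emcv,vuu] -> 16 lines: xxsm puhvk ymlhf qwki irr uucyo iiy szaxf irwmh wbl hwzto emcv vuu zeusg zscqh lnmn
Hunk 3: at line 3 remove [irr,uucyo,iiy] add [korf] -> 14 lines: xxsm puhvk ymlhf qwki korf szaxf irwmh wbl hwzto emcv vuu zeusg zscqh lnmn
Hunk 4: at line 11 remove [zeusg] add [ntr,durks,fadcu] -> 16 lines: xxsm puhvk ymlhf qwki korf szaxf irwmh wbl hwzto emcv vuu ntr durks fadcu zscqh lnmn
Final line count: 16

Answer: 16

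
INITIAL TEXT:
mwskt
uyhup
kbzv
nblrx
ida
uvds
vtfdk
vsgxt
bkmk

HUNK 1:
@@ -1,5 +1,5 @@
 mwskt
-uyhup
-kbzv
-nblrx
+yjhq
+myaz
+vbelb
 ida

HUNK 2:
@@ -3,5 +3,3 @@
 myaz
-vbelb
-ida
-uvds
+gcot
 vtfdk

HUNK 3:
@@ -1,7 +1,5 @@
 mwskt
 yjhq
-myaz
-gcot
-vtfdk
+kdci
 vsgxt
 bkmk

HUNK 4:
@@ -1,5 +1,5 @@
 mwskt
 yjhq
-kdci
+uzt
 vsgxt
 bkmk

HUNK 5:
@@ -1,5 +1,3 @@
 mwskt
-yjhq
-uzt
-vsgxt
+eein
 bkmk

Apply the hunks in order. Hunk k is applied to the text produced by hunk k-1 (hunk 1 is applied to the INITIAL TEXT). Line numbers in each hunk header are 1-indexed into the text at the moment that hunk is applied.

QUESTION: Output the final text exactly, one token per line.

Answer: mwskt
eein
bkmk

Derivation:
Hunk 1: at line 1 remove [uyhup,kbzv,nblrx] add [yjhq,myaz,vbelb] -> 9 lines: mwskt yjhq myaz vbelb ida uvds vtfdk vsgxt bkmk
Hunk 2: at line 3 remove [vbelb,ida,uvds] add [gcot] -> 7 lines: mwskt yjhq myaz gcot vtfdk vsgxt bkmk
Hunk 3: at line 1 remove [myaz,gcot,vtfdk] add [kdci] -> 5 lines: mwskt yjhq kdci vsgxt bkmk
Hunk 4: at line 1 remove [kdci] add [uzt] -> 5 lines: mwskt yjhq uzt vsgxt bkmk
Hunk 5: at line 1 remove [yjhq,uzt,vsgxt] add [eein] -> 3 lines: mwskt eein bkmk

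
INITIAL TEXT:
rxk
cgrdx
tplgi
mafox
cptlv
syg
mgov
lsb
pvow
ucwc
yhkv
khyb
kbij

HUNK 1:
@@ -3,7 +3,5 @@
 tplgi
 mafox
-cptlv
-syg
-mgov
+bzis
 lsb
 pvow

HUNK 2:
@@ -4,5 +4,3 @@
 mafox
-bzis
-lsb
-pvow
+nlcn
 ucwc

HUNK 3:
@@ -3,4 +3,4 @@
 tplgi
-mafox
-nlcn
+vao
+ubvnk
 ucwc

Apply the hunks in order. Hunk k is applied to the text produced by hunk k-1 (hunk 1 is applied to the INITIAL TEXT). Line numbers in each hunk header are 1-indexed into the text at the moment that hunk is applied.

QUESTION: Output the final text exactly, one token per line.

Answer: rxk
cgrdx
tplgi
vao
ubvnk
ucwc
yhkv
khyb
kbij

Derivation:
Hunk 1: at line 3 remove [cptlv,syg,mgov] add [bzis] -> 11 lines: rxk cgrdx tplgi mafox bzis lsb pvow ucwc yhkv khyb kbij
Hunk 2: at line 4 remove [bzis,lsb,pvow] add [nlcn] -> 9 lines: rxk cgrdx tplgi mafox nlcn ucwc yhkv khyb kbij
Hunk 3: at line 3 remove [mafox,nlcn] add [vao,ubvnk] -> 9 lines: rxk cgrdx tplgi vao ubvnk ucwc yhkv khyb kbij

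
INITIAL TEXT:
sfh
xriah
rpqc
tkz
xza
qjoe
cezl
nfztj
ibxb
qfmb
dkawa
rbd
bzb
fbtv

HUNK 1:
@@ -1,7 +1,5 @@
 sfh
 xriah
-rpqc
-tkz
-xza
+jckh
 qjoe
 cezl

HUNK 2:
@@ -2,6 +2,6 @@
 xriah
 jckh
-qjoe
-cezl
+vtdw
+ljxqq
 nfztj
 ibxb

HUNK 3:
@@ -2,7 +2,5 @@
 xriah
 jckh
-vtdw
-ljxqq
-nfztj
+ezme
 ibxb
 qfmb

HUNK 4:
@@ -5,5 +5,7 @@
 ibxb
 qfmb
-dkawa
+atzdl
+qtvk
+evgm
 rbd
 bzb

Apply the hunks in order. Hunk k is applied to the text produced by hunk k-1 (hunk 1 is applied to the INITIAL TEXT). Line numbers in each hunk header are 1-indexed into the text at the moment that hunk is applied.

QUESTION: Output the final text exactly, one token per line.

Answer: sfh
xriah
jckh
ezme
ibxb
qfmb
atzdl
qtvk
evgm
rbd
bzb
fbtv

Derivation:
Hunk 1: at line 1 remove [rpqc,tkz,xza] add [jckh] -> 12 lines: sfh xriah jckh qjoe cezl nfztj ibxb qfmb dkawa rbd bzb fbtv
Hunk 2: at line 2 remove [qjoe,cezl] add [vtdw,ljxqq] -> 12 lines: sfh xriah jckh vtdw ljxqq nfztj ibxb qfmb dkawa rbd bzb fbtv
Hunk 3: at line 2 remove [vtdw,ljxqq,nfztj] add [ezme] -> 10 lines: sfh xriah jckh ezme ibxb qfmb dkawa rbd bzb fbtv
Hunk 4: at line 5 remove [dkawa] add [atzdl,qtvk,evgm] -> 12 lines: sfh xriah jckh ezme ibxb qfmb atzdl qtvk evgm rbd bzb fbtv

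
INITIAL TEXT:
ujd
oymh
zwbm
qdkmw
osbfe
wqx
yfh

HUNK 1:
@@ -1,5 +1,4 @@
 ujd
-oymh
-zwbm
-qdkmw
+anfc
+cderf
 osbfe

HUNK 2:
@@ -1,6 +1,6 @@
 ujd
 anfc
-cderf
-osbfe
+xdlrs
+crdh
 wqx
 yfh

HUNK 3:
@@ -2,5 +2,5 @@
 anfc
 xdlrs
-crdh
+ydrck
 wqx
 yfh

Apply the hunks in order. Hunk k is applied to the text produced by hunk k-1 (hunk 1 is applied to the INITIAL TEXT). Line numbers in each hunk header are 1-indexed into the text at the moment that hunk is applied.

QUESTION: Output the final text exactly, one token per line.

Hunk 1: at line 1 remove [oymh,zwbm,qdkmw] add [anfc,cderf] -> 6 lines: ujd anfc cderf osbfe wqx yfh
Hunk 2: at line 1 remove [cderf,osbfe] add [xdlrs,crdh] -> 6 lines: ujd anfc xdlrs crdh wqx yfh
Hunk 3: at line 2 remove [crdh] add [ydrck] -> 6 lines: ujd anfc xdlrs ydrck wqx yfh

Answer: ujd
anfc
xdlrs
ydrck
wqx
yfh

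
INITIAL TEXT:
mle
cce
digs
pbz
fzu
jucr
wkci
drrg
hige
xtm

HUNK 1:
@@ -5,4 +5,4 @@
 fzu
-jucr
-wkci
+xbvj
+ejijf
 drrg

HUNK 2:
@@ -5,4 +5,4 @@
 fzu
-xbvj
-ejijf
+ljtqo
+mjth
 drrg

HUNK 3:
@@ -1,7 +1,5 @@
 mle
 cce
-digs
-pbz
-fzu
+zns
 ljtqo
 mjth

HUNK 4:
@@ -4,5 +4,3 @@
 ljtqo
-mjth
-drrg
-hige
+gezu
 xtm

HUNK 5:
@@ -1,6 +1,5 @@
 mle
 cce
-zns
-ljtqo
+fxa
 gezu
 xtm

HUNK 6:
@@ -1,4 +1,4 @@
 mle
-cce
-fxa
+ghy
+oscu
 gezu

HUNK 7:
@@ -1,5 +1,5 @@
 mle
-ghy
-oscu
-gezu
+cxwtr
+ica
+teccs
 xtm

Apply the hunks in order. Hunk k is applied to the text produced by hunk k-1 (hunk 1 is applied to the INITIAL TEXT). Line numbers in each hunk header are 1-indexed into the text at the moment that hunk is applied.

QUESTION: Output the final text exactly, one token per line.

Answer: mle
cxwtr
ica
teccs
xtm

Derivation:
Hunk 1: at line 5 remove [jucr,wkci] add [xbvj,ejijf] -> 10 lines: mle cce digs pbz fzu xbvj ejijf drrg hige xtm
Hunk 2: at line 5 remove [xbvj,ejijf] add [ljtqo,mjth] -> 10 lines: mle cce digs pbz fzu ljtqo mjth drrg hige xtm
Hunk 3: at line 1 remove [digs,pbz,fzu] add [zns] -> 8 lines: mle cce zns ljtqo mjth drrg hige xtm
Hunk 4: at line 4 remove [mjth,drrg,hige] add [gezu] -> 6 lines: mle cce zns ljtqo gezu xtm
Hunk 5: at line 1 remove [zns,ljtqo] add [fxa] -> 5 lines: mle cce fxa gezu xtm
Hunk 6: at line 1 remove [cce,fxa] add [ghy,oscu] -> 5 lines: mle ghy oscu gezu xtm
Hunk 7: at line 1 remove [ghy,oscu,gezu] add [cxwtr,ica,teccs] -> 5 lines: mle cxwtr ica teccs xtm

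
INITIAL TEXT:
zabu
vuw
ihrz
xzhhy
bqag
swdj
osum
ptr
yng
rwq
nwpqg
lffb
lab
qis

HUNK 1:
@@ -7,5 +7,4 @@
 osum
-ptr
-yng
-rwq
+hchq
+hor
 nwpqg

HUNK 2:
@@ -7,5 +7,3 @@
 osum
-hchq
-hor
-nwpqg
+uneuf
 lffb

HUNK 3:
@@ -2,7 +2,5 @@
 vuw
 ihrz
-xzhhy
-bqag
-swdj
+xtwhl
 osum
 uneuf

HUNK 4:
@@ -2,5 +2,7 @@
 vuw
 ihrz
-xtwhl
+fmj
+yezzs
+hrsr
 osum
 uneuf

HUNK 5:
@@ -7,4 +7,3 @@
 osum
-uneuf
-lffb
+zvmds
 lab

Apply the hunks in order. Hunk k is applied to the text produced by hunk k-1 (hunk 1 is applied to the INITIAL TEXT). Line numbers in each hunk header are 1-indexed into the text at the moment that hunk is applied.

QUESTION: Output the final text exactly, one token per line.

Answer: zabu
vuw
ihrz
fmj
yezzs
hrsr
osum
zvmds
lab
qis

Derivation:
Hunk 1: at line 7 remove [ptr,yng,rwq] add [hchq,hor] -> 13 lines: zabu vuw ihrz xzhhy bqag swdj osum hchq hor nwpqg lffb lab qis
Hunk 2: at line 7 remove [hchq,hor,nwpqg] add [uneuf] -> 11 lines: zabu vuw ihrz xzhhy bqag swdj osum uneuf lffb lab qis
Hunk 3: at line 2 remove [xzhhy,bqag,swdj] add [xtwhl] -> 9 lines: zabu vuw ihrz xtwhl osum uneuf lffb lab qis
Hunk 4: at line 2 remove [xtwhl] add [fmj,yezzs,hrsr] -> 11 lines: zabu vuw ihrz fmj yezzs hrsr osum uneuf lffb lab qis
Hunk 5: at line 7 remove [uneuf,lffb] add [zvmds] -> 10 lines: zabu vuw ihrz fmj yezzs hrsr osum zvmds lab qis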